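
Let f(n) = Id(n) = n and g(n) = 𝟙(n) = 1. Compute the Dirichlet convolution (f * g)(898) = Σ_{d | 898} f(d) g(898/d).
(Id * 𝟙)(898) = 1350

Divisors of 898: [1, 2, 449, 898]. For each d | 898:
  d = 1: Id(1) · 𝟙(898/1) = 1 · 1 = 1
  d = 2: Id(2) · 𝟙(898/2) = 2 · 1 = 2
  d = 449: Id(449) · 𝟙(898/449) = 449 · 1 = 449
  d = 898: Id(898) · 𝟙(898/898) = 898 · 1 = 898
Summing: (Id * 𝟙)(898) = 1 + 2 + 449 + 898 = 1350.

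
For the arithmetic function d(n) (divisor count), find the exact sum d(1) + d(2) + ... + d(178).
Σ_{n ≤ 178} d(n) = 951

Compute d(n) for each 1 ≤ n ≤ 178: d(1) = 1, d(2) = 2, d(3) = 2, d(4) = 3, d(5) = 2, d(6) = 4, d(7) = 2, d(8) = 4, d(9) = 3, d(10) = 4, d(11) = 2, d(12) = 6, d(13) = 2, d(14) = 4, d(15) = 4, d(16) = 5, d(17) = 2, d(18) = 6, d(19) = 2, d(20) = 6, d(21) = 4, d(22) = 4, d(23) = 2, d(24) = 8, d(25) = 3, d(26) = 4, d(27) = 4, d(28) = 6, d(29) = 2, d(30) = 8, d(31) = 2, d(32) = 6, d(33) = 4, d(34) = 4, d(35) = 4, d(36) = 9, d(37) = 2, d(38) = 4, d(39) = 4, d(40) = 8, d(41) = 2, d(42) = 8, d(43) = 2, d(44) = 6, d(45) = 6, d(46) = 4, d(47) = 2, d(48) = 10, d(49) = 3, d(50) = 6, d(51) = 4, d(52) = 6, d(53) = 2, d(54) = 8, d(55) = 4, d(56) = 8, d(57) = 4, d(58) = 4, d(59) = 2, d(60) = 12, d(61) = 2, d(62) = 4, d(63) = 6, d(64) = 7, d(65) = 4, d(66) = 8, d(67) = 2, d(68) = 6, d(69) = 4, d(70) = 8, d(71) = 2, d(72) = 12, d(73) = 2, d(74) = 4, d(75) = 6, d(76) = 6, d(77) = 4, d(78) = 8, d(79) = 2, d(80) = 10, d(81) = 5, d(82) = 4, d(83) = 2, d(84) = 12, d(85) = 4, d(86) = 4, d(87) = 4, d(88) = 8, d(89) = 2, d(90) = 12, d(91) = 4, d(92) = 6, d(93) = 4, d(94) = 4, d(95) = 4, d(96) = 12, d(97) = 2, d(98) = 6, d(99) = 6, d(100) = 9, d(101) = 2, d(102) = 8, d(103) = 2, d(104) = 8, d(105) = 8, d(106) = 4, d(107) = 2, d(108) = 12, d(109) = 2, d(110) = 8, d(111) = 4, d(112) = 10, d(113) = 2, d(114) = 8, d(115) = 4, d(116) = 6, d(117) = 6, d(118) = 4, d(119) = 4, d(120) = 16, d(121) = 3, d(122) = 4, d(123) = 4, d(124) = 6, d(125) = 4, d(126) = 12, d(127) = 2, d(128) = 8, d(129) = 4, d(130) = 8, d(131) = 2, d(132) = 12, d(133) = 4, d(134) = 4, d(135) = 8, d(136) = 8, d(137) = 2, d(138) = 8, d(139) = 2, d(140) = 12, d(141) = 4, d(142) = 4, d(143) = 4, d(144) = 15, d(145) = 4, d(146) = 4, d(147) = 6, d(148) = 6, d(149) = 2, d(150) = 12, d(151) = 2, d(152) = 8, d(153) = 6, d(154) = 8, d(155) = 4, d(156) = 12, d(157) = 2, d(158) = 4, d(159) = 4, d(160) = 12, d(161) = 4, d(162) = 10, d(163) = 2, d(164) = 6, d(165) = 8, d(166) = 4, d(167) = 2, d(168) = 16, d(169) = 3, d(170) = 8, d(171) = 6, d(172) = 6, d(173) = 2, d(174) = 8, d(175) = 6, d(176) = 10, d(177) = 4, d(178) = 4. Summing all 178 values: 951. (Dirichlet's divisor formula: Σ_{n ≤ x} d(n) = x ln(x) + (2γ − 1) x + O(√x). For x = 178, the asymptotic estimate is ≈ 949.85.)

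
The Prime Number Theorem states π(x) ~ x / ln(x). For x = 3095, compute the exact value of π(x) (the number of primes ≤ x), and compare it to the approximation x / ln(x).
π(3095) = 442;  x/ln(x) ≈ 385.07;  relative error ≈ 12.88%.

Directly count primes up to 3095: π(3095) = 442. The PNT approximation gives 3095/ln(3095) ≈ 3095/8.03754 ≈ 385.07. Relative error (π(x) − x/ln(x)) / π(x) ≈ 12.88%; the approximation is known to undercount slightly (Li(x) is a better estimate).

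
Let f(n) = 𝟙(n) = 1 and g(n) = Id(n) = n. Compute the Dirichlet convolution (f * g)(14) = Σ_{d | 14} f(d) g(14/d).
(𝟙 * Id)(14) = 24

Divisors of 14: [1, 2, 7, 14]. For each d | 14:
  d = 1: 𝟙(1) · Id(14/1) = 1 · 14 = 14
  d = 2: 𝟙(2) · Id(14/2) = 1 · 7 = 7
  d = 7: 𝟙(7) · Id(14/7) = 1 · 2 = 2
  d = 14: 𝟙(14) · Id(14/14) = 1 · 1 = 1
Summing: (𝟙 * Id)(14) = 14 + 7 + 2 + 1 = 24.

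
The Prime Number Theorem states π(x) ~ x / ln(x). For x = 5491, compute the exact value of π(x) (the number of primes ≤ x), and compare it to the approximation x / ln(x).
π(5491) = 725;  x/ln(x) ≈ 637.68;  relative error ≈ 12.04%.

Directly count primes up to 5491: π(5491) = 725. The PNT approximation gives 5491/ln(5491) ≈ 5491/8.61087 ≈ 637.68. Relative error (π(x) − x/ln(x)) / π(x) ≈ 12.04%; the approximation is known to undercount slightly (Li(x) is a better estimate).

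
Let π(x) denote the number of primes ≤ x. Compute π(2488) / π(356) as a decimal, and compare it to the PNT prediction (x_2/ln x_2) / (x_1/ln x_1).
π(2488)/π(356) = 367/71 ≈ 5.1690;  PNT prediction ≈ 5.2510.

π(356) = 71 and π(2488) = 367, so π(2488)/π(356) ≈ 5.1690. The PNT-predicted ratio is (2488/ln(2488)) / (356/ln(356)) ≈ 5.2510. The two agree to within a few percent, as expected.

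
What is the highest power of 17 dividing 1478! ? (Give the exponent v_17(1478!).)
v_17(1478!) = 91

Legendre's formula: v_p(n!) = Σ_{k ≥ 1} ⌊n / p^k⌋. For p = 17, n = 1478, the terms are:
  ⌊1478/17^1⌋ = ⌊1478/17⌋ = 86
  ⌊1478/17^2⌋ = ⌊1478/289⌋ = 5
(the next term ⌊1478/17^3⌋ = 0, terminating the sum). Summing: v_17(1478!) = 86 + 5 = 91.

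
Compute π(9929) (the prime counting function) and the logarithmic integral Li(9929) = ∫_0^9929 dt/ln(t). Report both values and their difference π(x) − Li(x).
π(9929) = 1224;  Li(9929) ≈ 1238.43;  π(x) − Li(x) ≈ -14.43.

Direct count of primes ≤ 9929 gives π(9929) = 1224. Numerical evaluation of the logarithmic integral gives Li(9929) ≈ 1238.43. The difference π(x) − Li(x) ≈ -14.43 is typically negative for small/moderate x (Li(x) overestimates), though Littlewood's theorem shows this sign changes infinitely often.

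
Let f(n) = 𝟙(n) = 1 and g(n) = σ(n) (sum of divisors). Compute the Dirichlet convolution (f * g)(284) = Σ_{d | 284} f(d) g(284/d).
(𝟙 * σ)(284) = 803

Divisors of 284: [1, 2, 4, 71, 142, 284]. For each d | 284:
  d = 1: 𝟙(1) · σ(284/1) = 1 · 504 = 504
  d = 2: 𝟙(2) · σ(284/2) = 1 · 216 = 216
  d = 4: 𝟙(4) · σ(284/4) = 1 · 72 = 72
  d = 71: 𝟙(71) · σ(284/71) = 1 · 7 = 7
  d = 142: 𝟙(142) · σ(284/142) = 1 · 3 = 3
  d = 284: 𝟙(284) · σ(284/284) = 1 · 1 = 1
Summing: (𝟙 * σ)(284) = 504 + 216 + 72 + 7 + 3 + 1 = 803.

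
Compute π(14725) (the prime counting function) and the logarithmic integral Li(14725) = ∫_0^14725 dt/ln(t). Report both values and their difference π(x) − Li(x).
π(14725) = 1723;  Li(14725) ≈ 1748.00;  π(x) − Li(x) ≈ -25.00.

Direct count of primes ≤ 14725 gives π(14725) = 1723. Numerical evaluation of the logarithmic integral gives Li(14725) ≈ 1748.00. The difference π(x) − Li(x) ≈ -25.00 is typically negative for small/moderate x (Li(x) overestimates), though Littlewood's theorem shows this sign changes infinitely often.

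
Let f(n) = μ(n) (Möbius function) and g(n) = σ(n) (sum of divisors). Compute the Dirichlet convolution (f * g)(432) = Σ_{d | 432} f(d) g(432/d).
(μ * σ)(432) = 432

Divisors of 432: [1, 2, 3, 4, 6, 8, 9, 12, 16, 18, 24, 27, 36, 48, 54, 72, 108, 144, 216, 432]. For each d | 432:
  d = 1: μ(1) · σ(432/1) = 1 · 1240 = 1240
  d = 2: μ(2) · σ(432/2) = -1 · 600 = -600
  d = 3: μ(3) · σ(432/3) = -1 · 403 = -403
  d = 4: μ(4) · σ(432/4) = 0 · 280 = 0
  d = 6: μ(6) · σ(432/6) = 1 · 195 = 195
  d = 8: μ(8) · σ(432/8) = 0 · 120 = 0
  d = 9: μ(9) · σ(432/9) = 0 · 124 = 0
  d = 12: μ(12) · σ(432/12) = 0 · 91 = 0
  d = 16: μ(16) · σ(432/16) = 0 · 40 = 0
  d = 18: μ(18) · σ(432/18) = 0 · 60 = 0
  d = 24: μ(24) · σ(432/24) = 0 · 39 = 0
  d = 27: μ(27) · σ(432/27) = 0 · 31 = 0
  d = 36: μ(36) · σ(432/36) = 0 · 28 = 0
  d = 48: μ(48) · σ(432/48) = 0 · 13 = 0
  d = 54: μ(54) · σ(432/54) = 0 · 15 = 0
  d = 72: μ(72) · σ(432/72) = 0 · 12 = 0
  d = 108: μ(108) · σ(432/108) = 0 · 7 = 0
  d = 144: μ(144) · σ(432/144) = 0 · 4 = 0
  d = 216: μ(216) · σ(432/216) = 0 · 3 = 0
  d = 432: μ(432) · σ(432/432) = 0 · 1 = 0
Summing: (μ * σ)(432) = 1240 + -600 + -403 + 0 + 195 + 0 + 0 + 0 + 0 + 0 + 0 + 0 + 0 + 0 + 0 + 0 + 0 + 0 + 0 + 0 = 432.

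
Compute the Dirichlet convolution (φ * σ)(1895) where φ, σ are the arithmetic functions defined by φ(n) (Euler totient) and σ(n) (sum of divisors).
(φ * σ)(1895) = 7580

Divisors of 1895: [1, 5, 379, 1895]. For each d | 1895:
  d = 1: φ(1) · σ(1895/1) = 1 · 2280 = 2280
  d = 5: φ(5) · σ(1895/5) = 4 · 380 = 1520
  d = 379: φ(379) · σ(1895/379) = 378 · 6 = 2268
  d = 1895: φ(1895) · σ(1895/1895) = 1512 · 1 = 1512
Summing: (φ * σ)(1895) = 2280 + 1520 + 2268 + 1512 = 7580.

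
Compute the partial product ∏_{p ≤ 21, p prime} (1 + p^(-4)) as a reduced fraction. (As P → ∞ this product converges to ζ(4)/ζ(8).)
∏ = 2063478382983759362985032/1914315839042201150180625

The primes p ≤ 21 are [2, 3, 5, 7, 11, 13, 17, 19]. For each, (1 + 1/p^4) = (p^4 + 1)/p^4. Multiplying these fractions over p ∈ [2, 3, 5, 7, 11, 13, 17, 19] gives 2063478382983759362985032/1914315839042201150180625. (In the limit P → ∞ this tends to ζ(4)/ζ(8).)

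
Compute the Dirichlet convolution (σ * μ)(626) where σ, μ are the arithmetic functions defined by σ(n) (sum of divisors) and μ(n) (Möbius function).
(σ * μ)(626) = 626

Divisors of 626: [1, 2, 313, 626]. For each d | 626:
  d = 1: σ(1) · μ(626/1) = 1 · 1 = 1
  d = 2: σ(2) · μ(626/2) = 3 · -1 = -3
  d = 313: σ(313) · μ(626/313) = 314 · -1 = -314
  d = 626: σ(626) · μ(626/626) = 942 · 1 = 942
Summing: (σ * μ)(626) = 1 + -3 + -314 + 942 = 626.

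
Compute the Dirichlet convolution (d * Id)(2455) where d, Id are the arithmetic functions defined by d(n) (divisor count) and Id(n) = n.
(d * Id)(2455) = 3451

Divisors of 2455: [1, 5, 491, 2455]. For each d | 2455:
  d = 1: d(1) · Id(2455/1) = 1 · 2455 = 2455
  d = 5: d(5) · Id(2455/5) = 2 · 491 = 982
  d = 491: d(491) · Id(2455/491) = 2 · 5 = 10
  d = 2455: d(2455) · Id(2455/2455) = 4 · 1 = 4
Summing: (d * Id)(2455) = 2455 + 982 + 10 + 4 = 3451.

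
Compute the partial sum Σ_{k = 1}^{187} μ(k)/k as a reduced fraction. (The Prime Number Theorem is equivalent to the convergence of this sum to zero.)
Σ μ(k)/k = -27041902300620416603296223594221152327628829604011718275600551594065857/5397346292805549782720214077673687806275517530364350655459511599582614290

Values of μ(k) for 1 ≤ k ≤ 187: μ(1) = 1, μ(2) = -1, μ(3) = -1, μ(5) = -1, μ(6) = 1, μ(7) = -1, μ(10) = 1, μ(11) = -1, μ(13) = -1, μ(14) = 1, μ(15) = 1, μ(17) = -1, μ(19) = -1, μ(21) = 1, μ(22) = 1, μ(23) = -1, μ(26) = 1, μ(29) = -1, μ(30) = -1, μ(31) = -1, μ(33) = 1, μ(34) = 1, μ(35) = 1, μ(37) = -1, μ(38) = 1, μ(39) = 1, μ(41) = -1, μ(42) = -1, μ(43) = -1, μ(46) = 1, μ(47) = -1, μ(51) = 1, μ(53) = -1, μ(55) = 1, μ(57) = 1, μ(58) = 1, μ(59) = -1, μ(61) = -1, μ(62) = 1, μ(65) = 1, μ(66) = -1, μ(67) = -1, μ(69) = 1, μ(70) = -1, μ(71) = -1, μ(73) = -1, μ(74) = 1, μ(77) = 1, μ(78) = -1, μ(79) = -1, μ(82) = 1, μ(83) = -1, μ(85) = 1, μ(86) = 1, μ(87) = 1, μ(89) = -1, μ(91) = 1, μ(93) = 1, μ(94) = 1, μ(95) = 1, μ(97) = -1, μ(101) = -1, μ(102) = -1, μ(103) = -1, μ(105) = -1, μ(106) = 1, μ(107) = -1, μ(109) = -1, μ(110) = -1, μ(111) = 1, μ(113) = -1, μ(114) = -1, μ(115) = 1, μ(118) = 1, μ(119) = 1, μ(122) = 1, μ(123) = 1, μ(127) = -1, μ(129) = 1, μ(130) = -1, μ(131) = -1, μ(133) = 1, μ(134) = 1, μ(137) = -1, μ(138) = -1, μ(139) = -1, μ(141) = 1, μ(142) = 1, μ(143) = 1, μ(145) = 1, μ(146) = 1, μ(149) = -1, μ(151) = -1, μ(154) = -1, μ(155) = 1, μ(157) = -1, μ(158) = 1, μ(159) = 1, μ(161) = 1, μ(163) = -1, μ(165) = -1, μ(166) = 1, μ(167) = -1, μ(170) = -1, μ(173) = -1, μ(174) = -1, μ(177) = 1, μ(178) = 1, μ(179) = -1, μ(181) = -1, μ(182) = -1, μ(183) = 1, μ(185) = 1, μ(186) = -1, μ(187) = 1, with μ = 0 on non-squarefree integers. Summing μ(k)/k for k where μ(k) ≠ 0 gives -27041902300620416603296223594221152327628829604011718275600551594065857/5397346292805549782720214077673687806275517530364350655459511599582614290 ≈ -0.0050. (PNT ⟺ this sum → 0 as n → ∞.)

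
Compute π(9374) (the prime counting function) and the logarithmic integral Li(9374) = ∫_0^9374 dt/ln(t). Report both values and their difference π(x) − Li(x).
π(9374) = 1159;  Li(9374) ≈ 1177.93;  π(x) − Li(x) ≈ -18.93.

Direct count of primes ≤ 9374 gives π(9374) = 1159. Numerical evaluation of the logarithmic integral gives Li(9374) ≈ 1177.93. The difference π(x) − Li(x) ≈ -18.93 is typically negative for small/moderate x (Li(x) overestimates), though Littlewood's theorem shows this sign changes infinitely often.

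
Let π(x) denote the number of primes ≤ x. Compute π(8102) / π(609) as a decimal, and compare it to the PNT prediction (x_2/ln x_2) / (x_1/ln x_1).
π(8102)/π(609) = 1019/111 ≈ 9.1802;  PNT prediction ≈ 9.4781.

π(609) = 111 and π(8102) = 1019, so π(8102)/π(609) ≈ 9.1802. The PNT-predicted ratio is (8102/ln(8102)) / (609/ln(609)) ≈ 9.4781. The two agree to within a few percent, as expected.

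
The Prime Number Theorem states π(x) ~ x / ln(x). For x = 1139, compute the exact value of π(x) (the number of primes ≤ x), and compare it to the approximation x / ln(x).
π(1139) = 189;  x/ln(x) ≈ 161.84;  relative error ≈ 14.37%.

Directly count primes up to 1139: π(1139) = 189. The PNT approximation gives 1139/ln(1139) ≈ 1139/7.03791 ≈ 161.84. Relative error (π(x) − x/ln(x)) / π(x) ≈ 14.37%; the approximation is known to undercount slightly (Li(x) is a better estimate).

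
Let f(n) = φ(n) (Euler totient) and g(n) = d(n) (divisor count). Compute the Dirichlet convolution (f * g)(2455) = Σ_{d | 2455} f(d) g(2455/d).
(φ * d)(2455) = 2952

Divisors of 2455: [1, 5, 491, 2455]. For each d | 2455:
  d = 1: φ(1) · d(2455/1) = 1 · 4 = 4
  d = 5: φ(5) · d(2455/5) = 4 · 2 = 8
  d = 491: φ(491) · d(2455/491) = 490 · 2 = 980
  d = 2455: φ(2455) · d(2455/2455) = 1960 · 1 = 1960
Summing: (φ * d)(2455) = 4 + 8 + 980 + 1960 = 2952.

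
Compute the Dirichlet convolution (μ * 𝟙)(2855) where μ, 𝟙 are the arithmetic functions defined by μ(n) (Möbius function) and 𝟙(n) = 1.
(μ * 𝟙)(2855) = 0

Divisors of 2855: [1, 5, 571, 2855]. For each d | 2855:
  d = 1: μ(1) · 𝟙(2855/1) = 1 · 1 = 1
  d = 5: μ(5) · 𝟙(2855/5) = -1 · 1 = -1
  d = 571: μ(571) · 𝟙(2855/571) = -1 · 1 = -1
  d = 2855: μ(2855) · 𝟙(2855/2855) = 1 · 1 = 1
Summing: (μ * 𝟙)(2855) = 1 + -1 + -1 + 1 = 0.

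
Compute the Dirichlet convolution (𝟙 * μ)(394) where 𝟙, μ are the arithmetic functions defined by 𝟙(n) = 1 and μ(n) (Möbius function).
(𝟙 * μ)(394) = 0

Divisors of 394: [1, 2, 197, 394]. For each d | 394:
  d = 1: 𝟙(1) · μ(394/1) = 1 · 1 = 1
  d = 2: 𝟙(2) · μ(394/2) = 1 · -1 = -1
  d = 197: 𝟙(197) · μ(394/197) = 1 · -1 = -1
  d = 394: 𝟙(394) · μ(394/394) = 1 · 1 = 1
Summing: (𝟙 * μ)(394) = 1 + -1 + -1 + 1 = 0.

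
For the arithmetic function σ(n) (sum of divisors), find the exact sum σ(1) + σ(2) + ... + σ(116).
Σ_{n ≤ 116} σ(n) = 11107

Compute σ(n) for each 1 ≤ n ≤ 116: σ(1) = 1, σ(2) = 3, σ(3) = 4, σ(4) = 7, σ(5) = 6, σ(6) = 12, σ(7) = 8, σ(8) = 15, σ(9) = 13, σ(10) = 18, σ(11) = 12, σ(12) = 28, σ(13) = 14, σ(14) = 24, σ(15) = 24, σ(16) = 31, σ(17) = 18, σ(18) = 39, σ(19) = 20, σ(20) = 42, σ(21) = 32, σ(22) = 36, σ(23) = 24, σ(24) = 60, σ(25) = 31, σ(26) = 42, σ(27) = 40, σ(28) = 56, σ(29) = 30, σ(30) = 72, σ(31) = 32, σ(32) = 63, σ(33) = 48, σ(34) = 54, σ(35) = 48, σ(36) = 91, σ(37) = 38, σ(38) = 60, σ(39) = 56, σ(40) = 90, σ(41) = 42, σ(42) = 96, σ(43) = 44, σ(44) = 84, σ(45) = 78, σ(46) = 72, σ(47) = 48, σ(48) = 124, σ(49) = 57, σ(50) = 93, σ(51) = 72, σ(52) = 98, σ(53) = 54, σ(54) = 120, σ(55) = 72, σ(56) = 120, σ(57) = 80, σ(58) = 90, σ(59) = 60, σ(60) = 168, σ(61) = 62, σ(62) = 96, σ(63) = 104, σ(64) = 127, σ(65) = 84, σ(66) = 144, σ(67) = 68, σ(68) = 126, σ(69) = 96, σ(70) = 144, σ(71) = 72, σ(72) = 195, σ(73) = 74, σ(74) = 114, σ(75) = 124, σ(76) = 140, σ(77) = 96, σ(78) = 168, σ(79) = 80, σ(80) = 186, σ(81) = 121, σ(82) = 126, σ(83) = 84, σ(84) = 224, σ(85) = 108, σ(86) = 132, σ(87) = 120, σ(88) = 180, σ(89) = 90, σ(90) = 234, σ(91) = 112, σ(92) = 168, σ(93) = 128, σ(94) = 144, σ(95) = 120, σ(96) = 252, σ(97) = 98, σ(98) = 171, σ(99) = 156, σ(100) = 217, σ(101) = 102, σ(102) = 216, σ(103) = 104, σ(104) = 210, σ(105) = 192, σ(106) = 162, σ(107) = 108, σ(108) = 280, σ(109) = 110, σ(110) = 216, σ(111) = 152, σ(112) = 248, σ(113) = 114, σ(114) = 240, σ(115) = 144, σ(116) = 210. Summing all 116 values: 11107. (Average order: Σ_{n ≤ x} σ(n) ~ (π²/12) x². For x = 116, (π²/12)·116² ≈ 11067.12.)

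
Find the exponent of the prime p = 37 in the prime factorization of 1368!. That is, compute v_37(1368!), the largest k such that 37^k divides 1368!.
v_37(1368!) = 36

Legendre's formula: v_p(n!) = Σ_{k ≥ 1} ⌊n / p^k⌋. For p = 37, n = 1368, the terms are:
  ⌊1368/37^1⌋ = ⌊1368/37⌋ = 36
(the next term ⌊1368/37^2⌋ = 0, terminating the sum). Summing: v_37(1368!) = 36 = 36.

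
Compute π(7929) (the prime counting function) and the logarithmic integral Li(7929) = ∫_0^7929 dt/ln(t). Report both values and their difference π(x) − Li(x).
π(7929) = 1001;  Li(7929) ≈ 1018.51;  π(x) − Li(x) ≈ -17.51.

Direct count of primes ≤ 7929 gives π(7929) = 1001. Numerical evaluation of the logarithmic integral gives Li(7929) ≈ 1018.51. The difference π(x) − Li(x) ≈ -17.51 is typically negative for small/moderate x (Li(x) overestimates), though Littlewood's theorem shows this sign changes infinitely often.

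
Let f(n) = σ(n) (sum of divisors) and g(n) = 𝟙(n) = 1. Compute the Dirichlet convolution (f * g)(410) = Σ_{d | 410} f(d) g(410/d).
(σ * 𝟙)(410) = 1204

Divisors of 410: [1, 2, 5, 10, 41, 82, 205, 410]. For each d | 410:
  d = 1: σ(1) · 𝟙(410/1) = 1 · 1 = 1
  d = 2: σ(2) · 𝟙(410/2) = 3 · 1 = 3
  d = 5: σ(5) · 𝟙(410/5) = 6 · 1 = 6
  d = 10: σ(10) · 𝟙(410/10) = 18 · 1 = 18
  d = 41: σ(41) · 𝟙(410/41) = 42 · 1 = 42
  d = 82: σ(82) · 𝟙(410/82) = 126 · 1 = 126
  d = 205: σ(205) · 𝟙(410/205) = 252 · 1 = 252
  d = 410: σ(410) · 𝟙(410/410) = 756 · 1 = 756
Summing: (σ * 𝟙)(410) = 1 + 3 + 6 + 18 + 42 + 126 + 252 + 756 = 1204.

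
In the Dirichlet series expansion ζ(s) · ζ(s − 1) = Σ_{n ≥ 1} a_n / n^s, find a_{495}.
σ(495) = 936

In the product (Σ m^0/m^s)(Σ k / k^s) = Σ (Σ_{d | n} d) / n^s, the coefficient of 1/n^s is σ(n) = Σ_{d | n} d. For n = 495, divisors are [1, 3, 5, 9, 11, 15, 33, 45, 55, 99, 165, 495]; summing: σ(495) = 936.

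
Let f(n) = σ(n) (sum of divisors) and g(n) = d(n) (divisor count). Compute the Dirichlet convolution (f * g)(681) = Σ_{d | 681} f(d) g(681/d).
(σ * d)(681) = 1380

Divisors of 681: [1, 3, 227, 681]. For each d | 681:
  d = 1: σ(1) · d(681/1) = 1 · 4 = 4
  d = 3: σ(3) · d(681/3) = 4 · 2 = 8
  d = 227: σ(227) · d(681/227) = 228 · 2 = 456
  d = 681: σ(681) · d(681/681) = 912 · 1 = 912
Summing: (σ * d)(681) = 4 + 8 + 456 + 912 = 1380.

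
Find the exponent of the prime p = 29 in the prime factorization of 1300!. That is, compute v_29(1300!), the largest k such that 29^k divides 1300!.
v_29(1300!) = 45

Legendre's formula: v_p(n!) = Σ_{k ≥ 1} ⌊n / p^k⌋. For p = 29, n = 1300, the terms are:
  ⌊1300/29^1⌋ = ⌊1300/29⌋ = 44
  ⌊1300/29^2⌋ = ⌊1300/841⌋ = 1
(the next term ⌊1300/29^3⌋ = 0, terminating the sum). Summing: v_29(1300!) = 44 + 1 = 45.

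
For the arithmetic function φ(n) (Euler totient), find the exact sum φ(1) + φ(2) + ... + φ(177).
Σ_{n ≤ 177} φ(n) = 9566

Compute φ(n) for each 1 ≤ n ≤ 177: φ(1) = 1, φ(2) = 1, φ(3) = 2, φ(4) = 2, φ(5) = 4, φ(6) = 2, φ(7) = 6, φ(8) = 4, φ(9) = 6, φ(10) = 4, φ(11) = 10, φ(12) = 4, φ(13) = 12, φ(14) = 6, φ(15) = 8, φ(16) = 8, φ(17) = 16, φ(18) = 6, φ(19) = 18, φ(20) = 8, φ(21) = 12, φ(22) = 10, φ(23) = 22, φ(24) = 8, φ(25) = 20, φ(26) = 12, φ(27) = 18, φ(28) = 12, φ(29) = 28, φ(30) = 8, φ(31) = 30, φ(32) = 16, φ(33) = 20, φ(34) = 16, φ(35) = 24, φ(36) = 12, φ(37) = 36, φ(38) = 18, φ(39) = 24, φ(40) = 16, φ(41) = 40, φ(42) = 12, φ(43) = 42, φ(44) = 20, φ(45) = 24, φ(46) = 22, φ(47) = 46, φ(48) = 16, φ(49) = 42, φ(50) = 20, φ(51) = 32, φ(52) = 24, φ(53) = 52, φ(54) = 18, φ(55) = 40, φ(56) = 24, φ(57) = 36, φ(58) = 28, φ(59) = 58, φ(60) = 16, φ(61) = 60, φ(62) = 30, φ(63) = 36, φ(64) = 32, φ(65) = 48, φ(66) = 20, φ(67) = 66, φ(68) = 32, φ(69) = 44, φ(70) = 24, φ(71) = 70, φ(72) = 24, φ(73) = 72, φ(74) = 36, φ(75) = 40, φ(76) = 36, φ(77) = 60, φ(78) = 24, φ(79) = 78, φ(80) = 32, φ(81) = 54, φ(82) = 40, φ(83) = 82, φ(84) = 24, φ(85) = 64, φ(86) = 42, φ(87) = 56, φ(88) = 40, φ(89) = 88, φ(90) = 24, φ(91) = 72, φ(92) = 44, φ(93) = 60, φ(94) = 46, φ(95) = 72, φ(96) = 32, φ(97) = 96, φ(98) = 42, φ(99) = 60, φ(100) = 40, φ(101) = 100, φ(102) = 32, φ(103) = 102, φ(104) = 48, φ(105) = 48, φ(106) = 52, φ(107) = 106, φ(108) = 36, φ(109) = 108, φ(110) = 40, φ(111) = 72, φ(112) = 48, φ(113) = 112, φ(114) = 36, φ(115) = 88, φ(116) = 56, φ(117) = 72, φ(118) = 58, φ(119) = 96, φ(120) = 32, φ(121) = 110, φ(122) = 60, φ(123) = 80, φ(124) = 60, φ(125) = 100, φ(126) = 36, φ(127) = 126, φ(128) = 64, φ(129) = 84, φ(130) = 48, φ(131) = 130, φ(132) = 40, φ(133) = 108, φ(134) = 66, φ(135) = 72, φ(136) = 64, φ(137) = 136, φ(138) = 44, φ(139) = 138, φ(140) = 48, φ(141) = 92, φ(142) = 70, φ(143) = 120, φ(144) = 48, φ(145) = 112, φ(146) = 72, φ(147) = 84, φ(148) = 72, φ(149) = 148, φ(150) = 40, φ(151) = 150, φ(152) = 72, φ(153) = 96, φ(154) = 60, φ(155) = 120, φ(156) = 48, φ(157) = 156, φ(158) = 78, φ(159) = 104, φ(160) = 64, φ(161) = 132, φ(162) = 54, φ(163) = 162, φ(164) = 80, φ(165) = 80, φ(166) = 82, φ(167) = 166, φ(168) = 48, φ(169) = 156, φ(170) = 64, φ(171) = 108, φ(172) = 84, φ(173) = 172, φ(174) = 56, φ(175) = 120, φ(176) = 80, φ(177) = 116. Summing all 177 values: 9566. (Average order: Σ_{n ≤ x} φ(n) ~ (3/π²) x². For x = 177, (3/π²)·177² ≈ 9522.87.)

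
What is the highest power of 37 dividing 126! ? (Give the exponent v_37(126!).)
v_37(126!) = 3

Legendre's formula: v_p(n!) = Σ_{k ≥ 1} ⌊n / p^k⌋. For p = 37, n = 126, the terms are:
  ⌊126/37^1⌋ = ⌊126/37⌋ = 3
(the next term ⌊126/37^2⌋ = 0, terminating the sum). Summing: v_37(126!) = 3 = 3.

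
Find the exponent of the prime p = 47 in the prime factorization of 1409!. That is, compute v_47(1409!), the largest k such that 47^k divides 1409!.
v_47(1409!) = 29

Legendre's formula: v_p(n!) = Σ_{k ≥ 1} ⌊n / p^k⌋. For p = 47, n = 1409, the terms are:
  ⌊1409/47^1⌋ = ⌊1409/47⌋ = 29
(the next term ⌊1409/47^2⌋ = 0, terminating the sum). Summing: v_47(1409!) = 29 = 29.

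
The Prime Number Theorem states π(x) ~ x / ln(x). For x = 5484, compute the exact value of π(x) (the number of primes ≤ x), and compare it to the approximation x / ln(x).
π(5484) = 725;  x/ln(x) ≈ 636.96;  relative error ≈ 12.14%.

Directly count primes up to 5484: π(5484) = 725. The PNT approximation gives 5484/ln(5484) ≈ 5484/8.60959 ≈ 636.96. Relative error (π(x) − x/ln(x)) / π(x) ≈ 12.14%; the approximation is known to undercount slightly (Li(x) is a better estimate).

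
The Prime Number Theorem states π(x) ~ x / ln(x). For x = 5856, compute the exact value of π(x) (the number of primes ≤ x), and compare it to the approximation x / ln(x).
π(5856) = 769;  x/ln(x) ≈ 675.03;  relative error ≈ 12.22%.

Directly count primes up to 5856: π(5856) = 769. The PNT approximation gives 5856/ln(5856) ≈ 5856/8.67522 ≈ 675.03. Relative error (π(x) − x/ln(x)) / π(x) ≈ 12.22%; the approximation is known to undercount slightly (Li(x) is a better estimate).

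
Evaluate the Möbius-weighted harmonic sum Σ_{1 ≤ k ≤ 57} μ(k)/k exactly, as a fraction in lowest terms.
Σ μ(k)/k = 519973962150962777/32589158477190044730

Values of μ(k) for 1 ≤ k ≤ 57: μ(1) = 1, μ(2) = -1, μ(3) = -1, μ(5) = -1, μ(6) = 1, μ(7) = -1, μ(10) = 1, μ(11) = -1, μ(13) = -1, μ(14) = 1, μ(15) = 1, μ(17) = -1, μ(19) = -1, μ(21) = 1, μ(22) = 1, μ(23) = -1, μ(26) = 1, μ(29) = -1, μ(30) = -1, μ(31) = -1, μ(33) = 1, μ(34) = 1, μ(35) = 1, μ(37) = -1, μ(38) = 1, μ(39) = 1, μ(41) = -1, μ(42) = -1, μ(43) = -1, μ(46) = 1, μ(47) = -1, μ(51) = 1, μ(53) = -1, μ(55) = 1, μ(57) = 1, with μ = 0 on non-squarefree integers. Summing μ(k)/k for k where μ(k) ≠ 0 gives 519973962150962777/32589158477190044730 ≈ 0.0160. (PNT ⟺ this sum → 0 as n → ∞.)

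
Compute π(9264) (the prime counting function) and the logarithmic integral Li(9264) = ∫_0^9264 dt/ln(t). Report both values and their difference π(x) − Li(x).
π(9264) = 1147;  Li(9264) ≈ 1165.90;  π(x) − Li(x) ≈ -18.90.

Direct count of primes ≤ 9264 gives π(9264) = 1147. Numerical evaluation of the logarithmic integral gives Li(9264) ≈ 1165.90. The difference π(x) − Li(x) ≈ -18.90 is typically negative for small/moderate x (Li(x) overestimates), though Littlewood's theorem shows this sign changes infinitely often.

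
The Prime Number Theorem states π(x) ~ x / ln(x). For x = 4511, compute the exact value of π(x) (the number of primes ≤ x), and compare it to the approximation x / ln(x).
π(4511) = 611;  x/ln(x) ≈ 536.11;  relative error ≈ 12.26%.

Directly count primes up to 4511: π(4511) = 611. The PNT approximation gives 4511/ln(4511) ≈ 4511/8.41427 ≈ 536.11. Relative error (π(x) − x/ln(x)) / π(x) ≈ 12.26%; the approximation is known to undercount slightly (Li(x) is a better estimate).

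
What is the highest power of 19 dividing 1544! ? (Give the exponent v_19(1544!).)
v_19(1544!) = 85

Legendre's formula: v_p(n!) = Σ_{k ≥ 1} ⌊n / p^k⌋. For p = 19, n = 1544, the terms are:
  ⌊1544/19^1⌋ = ⌊1544/19⌋ = 81
  ⌊1544/19^2⌋ = ⌊1544/361⌋ = 4
(the next term ⌊1544/19^3⌋ = 0, terminating the sum). Summing: v_19(1544!) = 81 + 4 = 85.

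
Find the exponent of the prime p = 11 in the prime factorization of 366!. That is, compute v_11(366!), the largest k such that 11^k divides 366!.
v_11(366!) = 36

Legendre's formula: v_p(n!) = Σ_{k ≥ 1} ⌊n / p^k⌋. For p = 11, n = 366, the terms are:
  ⌊366/11^1⌋ = ⌊366/11⌋ = 33
  ⌊366/11^2⌋ = ⌊366/121⌋ = 3
(the next term ⌊366/11^3⌋ = 0, terminating the sum). Summing: v_11(366!) = 33 + 3 = 36.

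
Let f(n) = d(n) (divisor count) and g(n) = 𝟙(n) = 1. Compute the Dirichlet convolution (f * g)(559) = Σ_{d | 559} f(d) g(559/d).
(d * 𝟙)(559) = 9

Divisors of 559: [1, 13, 43, 559]. For each d | 559:
  d = 1: d(1) · 𝟙(559/1) = 1 · 1 = 1
  d = 13: d(13) · 𝟙(559/13) = 2 · 1 = 2
  d = 43: d(43) · 𝟙(559/43) = 2 · 1 = 2
  d = 559: d(559) · 𝟙(559/559) = 4 · 1 = 4
Summing: (d * 𝟙)(559) = 1 + 2 + 2 + 4 = 9.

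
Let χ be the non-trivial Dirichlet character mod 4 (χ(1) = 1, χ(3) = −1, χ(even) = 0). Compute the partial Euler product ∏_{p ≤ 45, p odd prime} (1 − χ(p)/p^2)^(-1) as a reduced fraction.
∏ = 11477831542914938630143/12524769798782976000000

The odd primes p ≤ 45 are [3, 5, 7, 11, 13, 17, 19, 23, 29, 31, 37, 41, 43]. For each, χ(p) = 1 if p ≡ 1 mod 4, χ(p) = −1 if p ≡ 3 mod 4. Taking (1 − χ(p)/p^2)^(-1) = p^2/(p^2 − χ(p)): (1 − (-1)/3^2)^(-1) · (1 − (1)/5^2)^(-1) · (1 − (-1)/7^2)^(-1) · (1 − (-1)/11^2)^(-1) · (1 − (1)/13^2)^(-1) · (1 − (1)/17^2)^(-1) · (1 − (-1)/19^2)^(-1) · (1 − (-1)/23^2)^(-1) · (1 − (1)/29^2)^(-1) · (1 − (-1)/31^2)^(-1) · (1 − (1)/37^2)^(-1) · (1 − (1)/41^2)^(-1) · (1 − (-1)/43^2)^(-1) = 11477831542914938630143/12524769798782976000000.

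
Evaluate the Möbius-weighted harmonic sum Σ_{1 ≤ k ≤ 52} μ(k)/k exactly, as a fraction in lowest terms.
Σ μ(k)/k = -184943596214571/204963260862830470

Values of μ(k) for 1 ≤ k ≤ 52: μ(1) = 1, μ(2) = -1, μ(3) = -1, μ(5) = -1, μ(6) = 1, μ(7) = -1, μ(10) = 1, μ(11) = -1, μ(13) = -1, μ(14) = 1, μ(15) = 1, μ(17) = -1, μ(19) = -1, μ(21) = 1, μ(22) = 1, μ(23) = -1, μ(26) = 1, μ(29) = -1, μ(30) = -1, μ(31) = -1, μ(33) = 1, μ(34) = 1, μ(35) = 1, μ(37) = -1, μ(38) = 1, μ(39) = 1, μ(41) = -1, μ(42) = -1, μ(43) = -1, μ(46) = 1, μ(47) = -1, μ(51) = 1, with μ = 0 on non-squarefree integers. Summing μ(k)/k for k where μ(k) ≠ 0 gives -184943596214571/204963260862830470 ≈ -0.0009. (PNT ⟺ this sum → 0 as n → ∞.)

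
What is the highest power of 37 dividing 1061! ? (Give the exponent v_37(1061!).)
v_37(1061!) = 28

Legendre's formula: v_p(n!) = Σ_{k ≥ 1} ⌊n / p^k⌋. For p = 37, n = 1061, the terms are:
  ⌊1061/37^1⌋ = ⌊1061/37⌋ = 28
(the next term ⌊1061/37^2⌋ = 0, terminating the sum). Summing: v_37(1061!) = 28 = 28.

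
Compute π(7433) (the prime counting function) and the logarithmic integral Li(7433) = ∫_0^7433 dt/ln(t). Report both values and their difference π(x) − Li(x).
π(7433) = 942;  Li(7433) ≈ 963.07;  π(x) − Li(x) ≈ -21.07.

Direct count of primes ≤ 7433 gives π(7433) = 942. Numerical evaluation of the logarithmic integral gives Li(7433) ≈ 963.07. The difference π(x) − Li(x) ≈ -21.07 is typically negative for small/moderate x (Li(x) overestimates), though Littlewood's theorem shows this sign changes infinitely often.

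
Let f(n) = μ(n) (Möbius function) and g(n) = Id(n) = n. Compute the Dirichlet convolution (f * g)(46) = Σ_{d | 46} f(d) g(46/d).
(μ * Id)(46) = 22

Divisors of 46: [1, 2, 23, 46]. For each d | 46:
  d = 1: μ(1) · Id(46/1) = 1 · 46 = 46
  d = 2: μ(2) · Id(46/2) = -1 · 23 = -23
  d = 23: μ(23) · Id(46/23) = -1 · 2 = -2
  d = 46: μ(46) · Id(46/46) = 1 · 1 = 1
Summing: (μ * Id)(46) = 46 + -23 + -2 + 1 = 22.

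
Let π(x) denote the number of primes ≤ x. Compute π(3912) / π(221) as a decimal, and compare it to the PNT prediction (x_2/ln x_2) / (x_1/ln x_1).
π(3912)/π(221) = 541/47 ≈ 11.5106;  PNT prediction ≈ 11.5519.

π(221) = 47 and π(3912) = 541, so π(3912)/π(221) ≈ 11.5106. The PNT-predicted ratio is (3912/ln(3912)) / (221/ln(221)) ≈ 11.5519. The two agree to within a few percent, as expected.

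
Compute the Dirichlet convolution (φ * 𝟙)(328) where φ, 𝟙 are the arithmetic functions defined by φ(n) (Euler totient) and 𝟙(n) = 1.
(φ * 𝟙)(328) = 328

Divisors of 328: [1, 2, 4, 8, 41, 82, 164, 328]. For each d | 328:
  d = 1: φ(1) · 𝟙(328/1) = 1 · 1 = 1
  d = 2: φ(2) · 𝟙(328/2) = 1 · 1 = 1
  d = 4: φ(4) · 𝟙(328/4) = 2 · 1 = 2
  d = 8: φ(8) · 𝟙(328/8) = 4 · 1 = 4
  d = 41: φ(41) · 𝟙(328/41) = 40 · 1 = 40
  d = 82: φ(82) · 𝟙(328/82) = 40 · 1 = 40
  d = 164: φ(164) · 𝟙(328/164) = 80 · 1 = 80
  d = 328: φ(328) · 𝟙(328/328) = 160 · 1 = 160
Summing: (φ * 𝟙)(328) = 1 + 1 + 2 + 4 + 40 + 40 + 80 + 160 = 328.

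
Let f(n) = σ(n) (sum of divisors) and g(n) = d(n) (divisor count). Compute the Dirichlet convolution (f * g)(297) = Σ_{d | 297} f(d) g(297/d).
(σ * d)(297) = 1148

Divisors of 297: [1, 3, 9, 11, 27, 33, 99, 297]. For each d | 297:
  d = 1: σ(1) · d(297/1) = 1 · 8 = 8
  d = 3: σ(3) · d(297/3) = 4 · 6 = 24
  d = 9: σ(9) · d(297/9) = 13 · 4 = 52
  d = 11: σ(11) · d(297/11) = 12 · 4 = 48
  d = 27: σ(27) · d(297/27) = 40 · 2 = 80
  d = 33: σ(33) · d(297/33) = 48 · 3 = 144
  d = 99: σ(99) · d(297/99) = 156 · 2 = 312
  d = 297: σ(297) · d(297/297) = 480 · 1 = 480
Summing: (σ * d)(297) = 8 + 24 + 52 + 48 + 80 + 144 + 312 + 480 = 1148.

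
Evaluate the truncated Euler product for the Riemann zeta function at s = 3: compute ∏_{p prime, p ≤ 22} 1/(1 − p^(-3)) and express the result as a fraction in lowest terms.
∏ = 3674541645775/3057655868928

The primes p ≤ 22 are [2, 3, 5, 7, 11, 13, 17, 19]. For each prime, (1 − 1/p^3)^(-1) = p^3 / (p^3 − 1). The product is (1 − 1/2^3)^(-1), (1 − 1/3^3)^(-1), (1 − 1/5^3)^(-1), (1 − 1/7^3)^(-1), (1 − 1/11^3)^(-1), (1 − 1/13^3)^(-1), (1 − 1/17^3)^(-1), (1 − 1/19^3)^(-1) = ∏ p^3 / (p^3 − 1) = 3674541645775/3057655868928.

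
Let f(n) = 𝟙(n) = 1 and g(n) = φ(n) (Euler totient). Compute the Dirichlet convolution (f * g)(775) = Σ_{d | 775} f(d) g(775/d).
(𝟙 * φ)(775) = 775

Divisors of 775: [1, 5, 25, 31, 155, 775]. For each d | 775:
  d = 1: 𝟙(1) · φ(775/1) = 1 · 600 = 600
  d = 5: 𝟙(5) · φ(775/5) = 1 · 120 = 120
  d = 25: 𝟙(25) · φ(775/25) = 1 · 30 = 30
  d = 31: 𝟙(31) · φ(775/31) = 1 · 20 = 20
  d = 155: 𝟙(155) · φ(775/155) = 1 · 4 = 4
  d = 775: 𝟙(775) · φ(775/775) = 1 · 1 = 1
Summing: (𝟙 * φ)(775) = 600 + 120 + 30 + 20 + 4 + 1 = 775.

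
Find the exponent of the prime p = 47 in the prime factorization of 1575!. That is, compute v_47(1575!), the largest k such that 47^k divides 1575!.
v_47(1575!) = 33

Legendre's formula: v_p(n!) = Σ_{k ≥ 1} ⌊n / p^k⌋. For p = 47, n = 1575, the terms are:
  ⌊1575/47^1⌋ = ⌊1575/47⌋ = 33
(the next term ⌊1575/47^2⌋ = 0, terminating the sum). Summing: v_47(1575!) = 33 = 33.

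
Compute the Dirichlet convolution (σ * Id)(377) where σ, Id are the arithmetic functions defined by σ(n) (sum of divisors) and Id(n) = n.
(σ * Id)(377) = 1593

Divisors of 377: [1, 13, 29, 377]. For each d | 377:
  d = 1: σ(1) · Id(377/1) = 1 · 377 = 377
  d = 13: σ(13) · Id(377/13) = 14 · 29 = 406
  d = 29: σ(29) · Id(377/29) = 30 · 13 = 390
  d = 377: σ(377) · Id(377/377) = 420 · 1 = 420
Summing: (σ * Id)(377) = 377 + 406 + 390 + 420 = 1593.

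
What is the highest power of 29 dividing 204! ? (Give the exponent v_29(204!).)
v_29(204!) = 7

Legendre's formula: v_p(n!) = Σ_{k ≥ 1} ⌊n / p^k⌋. For p = 29, n = 204, the terms are:
  ⌊204/29^1⌋ = ⌊204/29⌋ = 7
(the next term ⌊204/29^2⌋ = 0, terminating the sum). Summing: v_29(204!) = 7 = 7.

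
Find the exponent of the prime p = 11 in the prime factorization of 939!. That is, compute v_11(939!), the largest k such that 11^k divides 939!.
v_11(939!) = 92

Legendre's formula: v_p(n!) = Σ_{k ≥ 1} ⌊n / p^k⌋. For p = 11, n = 939, the terms are:
  ⌊939/11^1⌋ = ⌊939/11⌋ = 85
  ⌊939/11^2⌋ = ⌊939/121⌋ = 7
(the next term ⌊939/11^3⌋ = 0, terminating the sum). Summing: v_11(939!) = 85 + 7 = 92.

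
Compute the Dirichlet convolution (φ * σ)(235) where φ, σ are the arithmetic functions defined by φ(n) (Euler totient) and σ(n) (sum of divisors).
(φ * σ)(235) = 940

Divisors of 235: [1, 5, 47, 235]. For each d | 235:
  d = 1: φ(1) · σ(235/1) = 1 · 288 = 288
  d = 5: φ(5) · σ(235/5) = 4 · 48 = 192
  d = 47: φ(47) · σ(235/47) = 46 · 6 = 276
  d = 235: φ(235) · σ(235/235) = 184 · 1 = 184
Summing: (φ * σ)(235) = 288 + 192 + 276 + 184 = 940.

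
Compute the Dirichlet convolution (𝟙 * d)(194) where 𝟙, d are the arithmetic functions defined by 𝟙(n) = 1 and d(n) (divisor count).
(𝟙 * d)(194) = 9

Divisors of 194: [1, 2, 97, 194]. For each d | 194:
  d = 1: 𝟙(1) · d(194/1) = 1 · 4 = 4
  d = 2: 𝟙(2) · d(194/2) = 1 · 2 = 2
  d = 97: 𝟙(97) · d(194/97) = 1 · 2 = 2
  d = 194: 𝟙(194) · d(194/194) = 1 · 1 = 1
Summing: (𝟙 * d)(194) = 4 + 2 + 2 + 1 = 9.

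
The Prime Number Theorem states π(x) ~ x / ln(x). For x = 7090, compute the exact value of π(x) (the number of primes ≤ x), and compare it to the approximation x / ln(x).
π(7090) = 909;  x/ln(x) ≈ 799.64;  relative error ≈ 12.03%.

Directly count primes up to 7090: π(7090) = 909. The PNT approximation gives 7090/ln(7090) ≈ 7090/8.86644 ≈ 799.64. Relative error (π(x) − x/ln(x)) / π(x) ≈ 12.03%; the approximation is known to undercount slightly (Li(x) is a better estimate).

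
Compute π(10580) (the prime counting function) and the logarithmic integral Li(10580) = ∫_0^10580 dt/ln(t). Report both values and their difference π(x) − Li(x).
π(10580) = 1290;  Li(10580) ≈ 1308.92;  π(x) − Li(x) ≈ -18.92.

Direct count of primes ≤ 10580 gives π(10580) = 1290. Numerical evaluation of the logarithmic integral gives Li(10580) ≈ 1308.92. The difference π(x) − Li(x) ≈ -18.92 is typically negative for small/moderate x (Li(x) overestimates), though Littlewood's theorem shows this sign changes infinitely often.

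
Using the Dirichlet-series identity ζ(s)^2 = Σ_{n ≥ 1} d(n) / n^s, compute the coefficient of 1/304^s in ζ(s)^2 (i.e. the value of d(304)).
d(304) = 10

ζ(s)^2 = (Σ 1/m^s)(Σ 1/k^s). The coefficient of 1/n^s in the product is the number of ordered pairs (m, k) with mk = n, which equals d(n). For n = 304, divisors are [1, 2, 4, 8, 16, 19, 38, 76, 152, 304], so d(304) = 10.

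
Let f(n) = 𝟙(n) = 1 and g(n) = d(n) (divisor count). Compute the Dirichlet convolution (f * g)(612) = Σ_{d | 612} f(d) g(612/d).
(𝟙 * d)(612) = 108

Divisors of 612: [1, 2, 3, 4, 6, 9, 12, 17, 18, 34, 36, 51, 68, 102, 153, 204, 306, 612]. For each d | 612:
  d = 1: 𝟙(1) · d(612/1) = 1 · 18 = 18
  d = 2: 𝟙(2) · d(612/2) = 1 · 12 = 12
  d = 3: 𝟙(3) · d(612/3) = 1 · 12 = 12
  d = 4: 𝟙(4) · d(612/4) = 1 · 6 = 6
  d = 6: 𝟙(6) · d(612/6) = 1 · 8 = 8
  d = 9: 𝟙(9) · d(612/9) = 1 · 6 = 6
  d = 12: 𝟙(12) · d(612/12) = 1 · 4 = 4
  d = 17: 𝟙(17) · d(612/17) = 1 · 9 = 9
  d = 18: 𝟙(18) · d(612/18) = 1 · 4 = 4
  d = 34: 𝟙(34) · d(612/34) = 1 · 6 = 6
  d = 36: 𝟙(36) · d(612/36) = 1 · 2 = 2
  d = 51: 𝟙(51) · d(612/51) = 1 · 6 = 6
  d = 68: 𝟙(68) · d(612/68) = 1 · 3 = 3
  d = 102: 𝟙(102) · d(612/102) = 1 · 4 = 4
  d = 153: 𝟙(153) · d(612/153) = 1 · 3 = 3
  d = 204: 𝟙(204) · d(612/204) = 1 · 2 = 2
  d = 306: 𝟙(306) · d(612/306) = 1 · 2 = 2
  d = 612: 𝟙(612) · d(612/612) = 1 · 1 = 1
Summing: (𝟙 * d)(612) = 18 + 12 + 12 + 6 + 8 + 6 + 4 + 9 + 4 + 6 + 2 + 6 + 3 + 4 + 3 + 2 + 2 + 1 = 108.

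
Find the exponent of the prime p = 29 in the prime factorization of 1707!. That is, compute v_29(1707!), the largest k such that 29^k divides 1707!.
v_29(1707!) = 60

Legendre's formula: v_p(n!) = Σ_{k ≥ 1} ⌊n / p^k⌋. For p = 29, n = 1707, the terms are:
  ⌊1707/29^1⌋ = ⌊1707/29⌋ = 58
  ⌊1707/29^2⌋ = ⌊1707/841⌋ = 2
(the next term ⌊1707/29^3⌋ = 0, terminating the sum). Summing: v_29(1707!) = 58 + 2 = 60.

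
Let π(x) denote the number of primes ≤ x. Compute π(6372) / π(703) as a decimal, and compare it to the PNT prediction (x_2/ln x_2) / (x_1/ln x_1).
π(6372)/π(703) = 830/126 ≈ 6.5873;  PNT prediction ≈ 6.7831.

π(703) = 126 and π(6372) = 830, so π(6372)/π(703) ≈ 6.5873. The PNT-predicted ratio is (6372/ln(6372)) / (703/ln(703)) ≈ 6.7831. The two agree to within a few percent, as expected.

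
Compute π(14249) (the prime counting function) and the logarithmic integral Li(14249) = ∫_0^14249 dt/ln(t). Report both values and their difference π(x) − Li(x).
π(14249) = 1674;  Li(14249) ≈ 1698.32;  π(x) − Li(x) ≈ -24.32.

Direct count of primes ≤ 14249 gives π(14249) = 1674. Numerical evaluation of the logarithmic integral gives Li(14249) ≈ 1698.32. The difference π(x) − Li(x) ≈ -24.32 is typically negative for small/moderate x (Li(x) overestimates), though Littlewood's theorem shows this sign changes infinitely often.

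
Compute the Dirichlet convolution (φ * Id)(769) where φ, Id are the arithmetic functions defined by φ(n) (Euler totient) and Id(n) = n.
(φ * Id)(769) = 1537

Divisors of 769: [1, 769]. For each d | 769:
  d = 1: φ(1) · Id(769/1) = 1 · 769 = 769
  d = 769: φ(769) · Id(769/769) = 768 · 1 = 768
Summing: (φ * Id)(769) = 769 + 768 = 1537.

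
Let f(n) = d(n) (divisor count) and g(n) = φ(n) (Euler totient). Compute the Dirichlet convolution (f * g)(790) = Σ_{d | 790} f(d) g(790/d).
(d * φ)(790) = 1440

Divisors of 790: [1, 2, 5, 10, 79, 158, 395, 790]. For each d | 790:
  d = 1: d(1) · φ(790/1) = 1 · 312 = 312
  d = 2: d(2) · φ(790/2) = 2 · 312 = 624
  d = 5: d(5) · φ(790/5) = 2 · 78 = 156
  d = 10: d(10) · φ(790/10) = 4 · 78 = 312
  d = 79: d(79) · φ(790/79) = 2 · 4 = 8
  d = 158: d(158) · φ(790/158) = 4 · 4 = 16
  d = 395: d(395) · φ(790/395) = 4 · 1 = 4
  d = 790: d(790) · φ(790/790) = 8 · 1 = 8
Summing: (d * φ)(790) = 312 + 624 + 156 + 312 + 8 + 16 + 4 + 8 = 1440.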